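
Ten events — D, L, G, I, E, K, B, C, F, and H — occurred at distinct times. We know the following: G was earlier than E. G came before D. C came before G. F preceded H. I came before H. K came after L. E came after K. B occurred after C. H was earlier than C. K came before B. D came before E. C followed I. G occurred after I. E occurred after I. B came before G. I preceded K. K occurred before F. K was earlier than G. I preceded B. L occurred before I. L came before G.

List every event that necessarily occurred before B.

C, F, H, I, K, L

Directly stated before B: C, I, and K.
F reaches B via F → H → C → B.
H reaches B via H → C → B.
L reaches B via L → K → B.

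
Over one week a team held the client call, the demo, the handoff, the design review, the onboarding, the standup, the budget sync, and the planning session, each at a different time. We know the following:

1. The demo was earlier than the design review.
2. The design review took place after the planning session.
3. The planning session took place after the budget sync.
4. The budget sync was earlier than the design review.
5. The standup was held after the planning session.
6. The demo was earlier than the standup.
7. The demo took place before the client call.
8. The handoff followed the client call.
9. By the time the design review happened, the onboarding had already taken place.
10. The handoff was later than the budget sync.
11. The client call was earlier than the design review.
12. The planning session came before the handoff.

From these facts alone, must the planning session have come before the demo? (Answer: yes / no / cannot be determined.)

No chain of stated constraints runs from the planning session to the demo, and none runs from the demo to the planning session either.
So the relative order of the planning session and the demo is not fixed by the given facts.

cannot be determined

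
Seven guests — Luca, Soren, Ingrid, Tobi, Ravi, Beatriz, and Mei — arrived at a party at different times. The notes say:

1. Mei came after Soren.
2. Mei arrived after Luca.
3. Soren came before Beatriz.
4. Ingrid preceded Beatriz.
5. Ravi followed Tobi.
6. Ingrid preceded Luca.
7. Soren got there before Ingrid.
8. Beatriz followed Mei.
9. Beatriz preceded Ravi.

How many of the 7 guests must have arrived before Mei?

Directly stated before Mei: Luca and Soren.
Ingrid reaches Mei via Ingrid → Luca → Mei.
That's Ingrid, Luca, and Soren — 3 in all.

3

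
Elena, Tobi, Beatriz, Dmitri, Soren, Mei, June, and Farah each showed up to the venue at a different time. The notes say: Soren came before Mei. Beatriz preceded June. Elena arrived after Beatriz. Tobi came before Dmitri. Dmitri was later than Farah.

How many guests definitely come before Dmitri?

2

Directly stated before Dmitri: Farah and Tobi.
That's Farah and Tobi — 2 in all.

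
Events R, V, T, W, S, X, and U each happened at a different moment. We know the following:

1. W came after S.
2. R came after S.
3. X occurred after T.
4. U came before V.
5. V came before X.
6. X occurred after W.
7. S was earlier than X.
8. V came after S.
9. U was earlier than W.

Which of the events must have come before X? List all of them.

Directly stated before X: S, T, V, and W.
U reaches X via U → V → X.
No chain forces R ahead of X.

S, T, U, V, W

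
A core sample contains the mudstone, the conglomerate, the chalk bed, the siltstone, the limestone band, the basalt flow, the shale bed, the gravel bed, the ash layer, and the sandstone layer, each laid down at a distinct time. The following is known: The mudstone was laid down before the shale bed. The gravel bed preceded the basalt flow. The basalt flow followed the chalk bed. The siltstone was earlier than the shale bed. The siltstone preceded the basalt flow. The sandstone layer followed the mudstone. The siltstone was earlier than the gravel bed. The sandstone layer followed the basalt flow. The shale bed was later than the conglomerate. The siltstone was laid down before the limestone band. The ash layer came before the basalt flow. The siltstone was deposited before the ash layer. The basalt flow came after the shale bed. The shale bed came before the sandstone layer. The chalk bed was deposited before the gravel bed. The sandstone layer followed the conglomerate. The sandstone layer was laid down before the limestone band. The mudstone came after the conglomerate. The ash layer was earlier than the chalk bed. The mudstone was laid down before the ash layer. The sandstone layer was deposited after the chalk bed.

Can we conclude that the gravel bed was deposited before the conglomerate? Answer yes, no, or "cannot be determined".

no

Tracing the constraints gives the conglomerate → the mudstone → the ash layer → the chalk bed → the gravel bed, so the conglomerate must come before the gravel bed.
That means the gravel bed cannot be before the conglomerate.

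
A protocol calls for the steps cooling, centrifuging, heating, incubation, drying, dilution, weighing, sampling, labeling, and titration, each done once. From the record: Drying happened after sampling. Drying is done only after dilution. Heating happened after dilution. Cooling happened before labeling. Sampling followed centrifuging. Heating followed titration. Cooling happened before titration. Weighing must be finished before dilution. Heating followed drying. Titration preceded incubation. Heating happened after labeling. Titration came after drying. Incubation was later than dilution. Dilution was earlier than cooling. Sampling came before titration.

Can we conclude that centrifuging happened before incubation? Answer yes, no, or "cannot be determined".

Chain the constraints: centrifuging → sampling → titration → incubation. Each link is directly stated, so centrifuging comes before incubation.

yes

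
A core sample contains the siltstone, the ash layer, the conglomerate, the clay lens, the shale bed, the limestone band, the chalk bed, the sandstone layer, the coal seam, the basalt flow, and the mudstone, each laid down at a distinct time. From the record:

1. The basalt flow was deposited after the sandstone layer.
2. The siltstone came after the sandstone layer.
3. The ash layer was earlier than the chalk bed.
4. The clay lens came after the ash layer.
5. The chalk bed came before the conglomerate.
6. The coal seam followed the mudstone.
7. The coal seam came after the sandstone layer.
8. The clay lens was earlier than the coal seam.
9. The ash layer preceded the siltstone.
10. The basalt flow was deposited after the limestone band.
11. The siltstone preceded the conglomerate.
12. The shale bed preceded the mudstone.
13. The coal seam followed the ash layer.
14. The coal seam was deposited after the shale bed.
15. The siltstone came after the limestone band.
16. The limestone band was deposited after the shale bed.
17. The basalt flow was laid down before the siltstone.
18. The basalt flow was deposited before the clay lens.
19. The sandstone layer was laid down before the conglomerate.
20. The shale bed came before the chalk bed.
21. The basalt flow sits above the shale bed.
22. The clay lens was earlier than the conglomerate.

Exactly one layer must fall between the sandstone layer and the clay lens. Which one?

Tracing the constraints gives the sandstone layer → the basalt flow → the clay lens, so the basalt flow sits after the sandstone layer and before the clay lens.
No other layer is forced both after the sandstone layer and before the clay lens.

the basalt flow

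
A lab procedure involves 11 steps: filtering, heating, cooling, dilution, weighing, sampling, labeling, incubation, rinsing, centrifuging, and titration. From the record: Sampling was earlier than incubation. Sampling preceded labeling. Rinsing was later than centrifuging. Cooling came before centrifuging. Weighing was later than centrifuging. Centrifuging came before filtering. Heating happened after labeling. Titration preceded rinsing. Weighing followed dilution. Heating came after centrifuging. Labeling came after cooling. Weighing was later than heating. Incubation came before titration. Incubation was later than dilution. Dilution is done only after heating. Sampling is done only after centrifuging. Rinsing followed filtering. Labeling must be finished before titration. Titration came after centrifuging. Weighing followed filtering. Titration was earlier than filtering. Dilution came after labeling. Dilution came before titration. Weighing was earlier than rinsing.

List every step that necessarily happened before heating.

Directly stated before heating: centrifuging and labeling.
Cooling reaches heating via cooling → centrifuging → heating.
Sampling reaches heating via sampling → labeling → heating.
No chain forces filtering (or any of the others) ahead of heating.

centrifuging, cooling, labeling, sampling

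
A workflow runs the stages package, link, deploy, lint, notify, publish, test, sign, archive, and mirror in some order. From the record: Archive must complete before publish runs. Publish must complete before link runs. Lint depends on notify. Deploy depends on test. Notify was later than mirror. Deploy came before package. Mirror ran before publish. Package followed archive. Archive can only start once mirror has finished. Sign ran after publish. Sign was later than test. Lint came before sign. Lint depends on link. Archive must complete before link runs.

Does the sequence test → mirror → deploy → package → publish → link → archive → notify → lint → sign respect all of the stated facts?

no

The constraints require archive before publish, but in the proposed sequence publish appears ahead of archive. That one violation is enough.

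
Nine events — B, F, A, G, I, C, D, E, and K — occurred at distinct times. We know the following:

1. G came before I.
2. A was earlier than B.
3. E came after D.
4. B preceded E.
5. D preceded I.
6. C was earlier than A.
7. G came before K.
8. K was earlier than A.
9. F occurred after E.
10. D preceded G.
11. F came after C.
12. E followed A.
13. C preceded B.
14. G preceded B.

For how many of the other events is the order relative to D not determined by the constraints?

Forced after D: A, B, E, F, G, I, and K.
That leaves C with no forced order relative to D — 1.

1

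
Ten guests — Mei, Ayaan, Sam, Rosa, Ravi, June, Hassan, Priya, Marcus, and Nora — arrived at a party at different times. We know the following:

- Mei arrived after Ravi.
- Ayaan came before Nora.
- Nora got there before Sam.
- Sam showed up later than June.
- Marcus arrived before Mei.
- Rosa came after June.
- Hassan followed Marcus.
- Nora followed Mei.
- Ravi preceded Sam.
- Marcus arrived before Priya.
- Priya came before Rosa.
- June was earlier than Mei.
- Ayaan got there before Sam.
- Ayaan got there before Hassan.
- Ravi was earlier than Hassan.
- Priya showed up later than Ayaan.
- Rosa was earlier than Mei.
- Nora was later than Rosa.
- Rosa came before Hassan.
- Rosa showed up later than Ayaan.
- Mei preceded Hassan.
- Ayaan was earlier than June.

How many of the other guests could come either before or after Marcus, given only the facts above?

Forced after Marcus: Hassan, Mei, Nora, Priya, Rosa, and Sam.
That leaves Ayaan, June, and Ravi with no forced order relative to Marcus — 3.

3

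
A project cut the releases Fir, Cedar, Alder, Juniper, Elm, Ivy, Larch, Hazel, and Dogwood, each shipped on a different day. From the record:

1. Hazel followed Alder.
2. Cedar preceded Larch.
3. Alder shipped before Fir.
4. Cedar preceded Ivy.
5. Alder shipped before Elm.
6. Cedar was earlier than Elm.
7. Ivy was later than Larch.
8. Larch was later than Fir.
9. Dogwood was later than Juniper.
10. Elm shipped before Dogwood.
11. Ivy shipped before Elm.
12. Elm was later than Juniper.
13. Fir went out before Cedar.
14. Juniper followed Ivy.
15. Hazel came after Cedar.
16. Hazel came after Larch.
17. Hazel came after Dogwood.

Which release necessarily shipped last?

Hazel

Every other release has a chain of constraints placing it before Hazel, so Hazel is last.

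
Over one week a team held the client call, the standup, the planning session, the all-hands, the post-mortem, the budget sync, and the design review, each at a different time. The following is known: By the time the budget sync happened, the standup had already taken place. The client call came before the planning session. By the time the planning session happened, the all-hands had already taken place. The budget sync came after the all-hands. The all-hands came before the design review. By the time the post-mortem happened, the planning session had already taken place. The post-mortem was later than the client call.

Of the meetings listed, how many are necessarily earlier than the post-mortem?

Directly stated before the post-mortem: the client call and the planning session.
The all-hands reaches the post-mortem via the all-hands → the planning session → the post-mortem.
No chain forces the budget sync (or any of the others) ahead of the post-mortem.
That's the all-hands, the client call, and the planning session — 3 in all.

3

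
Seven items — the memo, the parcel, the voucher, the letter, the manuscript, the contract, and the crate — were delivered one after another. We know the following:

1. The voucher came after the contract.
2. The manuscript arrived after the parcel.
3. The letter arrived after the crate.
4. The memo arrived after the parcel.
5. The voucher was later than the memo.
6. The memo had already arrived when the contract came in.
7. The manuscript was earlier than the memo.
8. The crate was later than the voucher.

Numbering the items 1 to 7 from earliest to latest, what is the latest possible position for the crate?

6

The crate must come before the letter — 1 item forced after it.
Everything else can be placed before the crate in some valid order, so the crate can sit as late as position 7 − 1 = 6.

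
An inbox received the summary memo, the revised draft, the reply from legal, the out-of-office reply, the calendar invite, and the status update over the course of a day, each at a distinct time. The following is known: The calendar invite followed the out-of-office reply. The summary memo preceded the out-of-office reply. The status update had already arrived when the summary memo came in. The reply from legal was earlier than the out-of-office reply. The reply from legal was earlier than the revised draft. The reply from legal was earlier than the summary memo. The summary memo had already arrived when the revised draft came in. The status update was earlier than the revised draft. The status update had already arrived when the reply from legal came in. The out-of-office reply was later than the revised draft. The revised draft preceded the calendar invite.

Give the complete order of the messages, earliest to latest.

the status update, the reply from legal, the summary memo, the revised draft, the out-of-office reply, the calendar invite

The constraints fix every adjacent pair, so only one ordering works:
the status update → the reply from legal → the summary memo → the revised draft → the out-of-office reply → the calendar invite.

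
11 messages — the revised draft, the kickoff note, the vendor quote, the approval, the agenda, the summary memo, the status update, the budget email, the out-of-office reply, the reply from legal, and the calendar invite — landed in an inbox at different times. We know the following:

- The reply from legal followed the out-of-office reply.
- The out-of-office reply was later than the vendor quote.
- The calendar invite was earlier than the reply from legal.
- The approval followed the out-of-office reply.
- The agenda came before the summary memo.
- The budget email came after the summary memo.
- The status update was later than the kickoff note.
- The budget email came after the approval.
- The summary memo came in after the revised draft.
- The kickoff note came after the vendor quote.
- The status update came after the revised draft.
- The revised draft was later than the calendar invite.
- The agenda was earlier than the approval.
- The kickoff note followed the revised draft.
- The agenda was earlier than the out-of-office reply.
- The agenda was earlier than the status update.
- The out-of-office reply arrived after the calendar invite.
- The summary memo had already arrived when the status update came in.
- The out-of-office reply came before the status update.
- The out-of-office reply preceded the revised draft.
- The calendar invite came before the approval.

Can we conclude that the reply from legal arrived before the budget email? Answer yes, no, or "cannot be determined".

No chain of stated constraints runs from the reply from legal to the budget email, and none runs from the budget email to the reply from legal either.
So the relative order of the reply from legal and the budget email is not fixed by the given facts.

cannot be determined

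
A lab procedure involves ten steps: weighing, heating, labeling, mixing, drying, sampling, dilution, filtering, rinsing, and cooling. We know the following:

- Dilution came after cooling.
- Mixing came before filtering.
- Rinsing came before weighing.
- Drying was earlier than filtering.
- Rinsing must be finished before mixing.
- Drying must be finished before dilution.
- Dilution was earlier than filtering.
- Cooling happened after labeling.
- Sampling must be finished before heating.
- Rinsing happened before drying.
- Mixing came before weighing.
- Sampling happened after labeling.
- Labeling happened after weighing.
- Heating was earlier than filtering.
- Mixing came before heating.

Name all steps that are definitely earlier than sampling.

labeling, mixing, rinsing, weighing

Directly stated before sampling: labeling.
Mixing reaches sampling via mixing → weighing → labeling → sampling.
Rinsing reaches sampling via rinsing → weighing → labeling → sampling.
Weighing reaches sampling via weighing → labeling → sampling.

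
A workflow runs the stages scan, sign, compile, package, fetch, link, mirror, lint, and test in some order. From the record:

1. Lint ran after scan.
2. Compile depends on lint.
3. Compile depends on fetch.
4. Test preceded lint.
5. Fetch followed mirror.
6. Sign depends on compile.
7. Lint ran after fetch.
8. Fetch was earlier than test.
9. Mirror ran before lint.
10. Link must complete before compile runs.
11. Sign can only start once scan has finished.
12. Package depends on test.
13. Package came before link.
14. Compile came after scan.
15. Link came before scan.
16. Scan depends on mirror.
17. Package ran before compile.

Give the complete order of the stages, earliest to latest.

mirror, fetch, test, package, link, scan, lint, compile, sign

The constraints fix every adjacent pair, so only one ordering works:
mirror → fetch → test → package → link → scan → lint → compile → sign.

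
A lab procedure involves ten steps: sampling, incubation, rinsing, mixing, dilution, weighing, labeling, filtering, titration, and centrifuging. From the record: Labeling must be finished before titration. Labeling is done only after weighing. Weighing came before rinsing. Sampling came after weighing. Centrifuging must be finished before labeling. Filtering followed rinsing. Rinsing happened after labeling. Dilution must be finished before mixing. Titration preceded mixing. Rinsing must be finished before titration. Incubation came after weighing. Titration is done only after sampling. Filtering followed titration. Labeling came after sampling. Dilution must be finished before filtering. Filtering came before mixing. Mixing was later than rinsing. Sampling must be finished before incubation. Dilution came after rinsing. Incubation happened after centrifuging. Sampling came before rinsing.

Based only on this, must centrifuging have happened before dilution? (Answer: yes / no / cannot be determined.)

yes

Chain the constraints: centrifuging → labeling → rinsing → dilution. Each link is directly stated, so centrifuging comes before dilution.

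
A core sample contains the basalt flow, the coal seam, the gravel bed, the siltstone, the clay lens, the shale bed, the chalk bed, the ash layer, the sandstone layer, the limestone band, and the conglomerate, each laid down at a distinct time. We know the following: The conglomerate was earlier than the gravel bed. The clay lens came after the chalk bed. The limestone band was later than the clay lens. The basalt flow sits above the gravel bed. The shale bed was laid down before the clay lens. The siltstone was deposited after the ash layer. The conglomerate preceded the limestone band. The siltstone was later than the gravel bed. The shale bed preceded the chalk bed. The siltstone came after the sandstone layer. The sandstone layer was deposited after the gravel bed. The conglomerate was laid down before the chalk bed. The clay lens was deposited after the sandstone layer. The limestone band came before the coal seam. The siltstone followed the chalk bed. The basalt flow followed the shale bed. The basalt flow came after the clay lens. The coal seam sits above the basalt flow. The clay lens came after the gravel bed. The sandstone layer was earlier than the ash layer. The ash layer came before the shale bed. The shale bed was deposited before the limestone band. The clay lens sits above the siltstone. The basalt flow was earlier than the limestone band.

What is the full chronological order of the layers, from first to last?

The constraints fix every adjacent pair, so only one ordering works:
the conglomerate → the gravel bed → the sandstone layer → the ash layer → the shale bed → the chalk bed → the siltstone → the clay lens → the basalt flow → the limestone band → the coal seam.

the conglomerate, the gravel bed, the sandstone layer, the ash layer, the shale bed, the chalk bed, the siltstone, the clay lens, the basalt flow, the limestone band, the coal seam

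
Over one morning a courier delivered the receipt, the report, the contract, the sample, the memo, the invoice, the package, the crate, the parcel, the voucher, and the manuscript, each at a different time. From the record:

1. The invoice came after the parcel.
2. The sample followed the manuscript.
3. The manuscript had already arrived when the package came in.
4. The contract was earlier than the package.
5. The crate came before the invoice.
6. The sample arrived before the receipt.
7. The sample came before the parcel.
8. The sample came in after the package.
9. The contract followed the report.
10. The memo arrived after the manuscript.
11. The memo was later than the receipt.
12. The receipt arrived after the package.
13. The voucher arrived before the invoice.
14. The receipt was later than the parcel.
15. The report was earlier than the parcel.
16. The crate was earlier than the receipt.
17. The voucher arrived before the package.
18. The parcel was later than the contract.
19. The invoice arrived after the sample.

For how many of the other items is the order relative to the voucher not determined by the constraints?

4

Forced after the voucher: the invoice, the memo, the package, the parcel, the receipt, and the sample.
That leaves the contract, the crate, the manuscript, and the report with no forced order relative to the voucher — 4.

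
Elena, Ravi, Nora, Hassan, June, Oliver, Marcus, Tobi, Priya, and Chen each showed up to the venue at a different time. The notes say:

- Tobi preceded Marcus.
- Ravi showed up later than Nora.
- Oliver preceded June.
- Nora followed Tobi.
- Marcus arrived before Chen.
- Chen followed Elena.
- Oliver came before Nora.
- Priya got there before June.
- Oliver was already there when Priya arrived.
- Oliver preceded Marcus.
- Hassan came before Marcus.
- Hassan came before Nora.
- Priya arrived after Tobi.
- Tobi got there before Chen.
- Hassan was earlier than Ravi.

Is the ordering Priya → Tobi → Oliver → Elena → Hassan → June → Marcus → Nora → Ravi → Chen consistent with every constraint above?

no

The constraints require Tobi before Priya, but in the proposed sequence Priya appears ahead of Tobi. That one violation is enough.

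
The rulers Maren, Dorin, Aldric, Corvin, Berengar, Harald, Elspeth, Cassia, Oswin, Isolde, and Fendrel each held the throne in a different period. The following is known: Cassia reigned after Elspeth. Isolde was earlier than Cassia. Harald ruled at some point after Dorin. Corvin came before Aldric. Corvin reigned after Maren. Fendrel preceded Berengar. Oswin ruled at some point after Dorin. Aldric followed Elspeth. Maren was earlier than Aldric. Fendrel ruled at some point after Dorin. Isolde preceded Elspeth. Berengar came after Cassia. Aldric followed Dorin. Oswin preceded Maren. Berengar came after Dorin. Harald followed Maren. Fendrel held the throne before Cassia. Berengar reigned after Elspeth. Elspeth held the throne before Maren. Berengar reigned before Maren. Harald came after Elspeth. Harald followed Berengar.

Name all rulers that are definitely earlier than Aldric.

Directly stated before Aldric: Corvin, Dorin, Elspeth, and Maren.
Berengar reaches Aldric via Berengar → Maren → Aldric.
Cassia reaches Aldric via Cassia → Berengar → Maren → Aldric.
Fendrel reaches Aldric via Fendrel → Berengar → Maren → Aldric.
Likewise Isolde and Oswin each reach Aldric by chaining the stated constraints.
No chain forces Harald ahead of Aldric.

Berengar, Cassia, Corvin, Dorin, Elspeth, Fendrel, Isolde, Maren, Oswin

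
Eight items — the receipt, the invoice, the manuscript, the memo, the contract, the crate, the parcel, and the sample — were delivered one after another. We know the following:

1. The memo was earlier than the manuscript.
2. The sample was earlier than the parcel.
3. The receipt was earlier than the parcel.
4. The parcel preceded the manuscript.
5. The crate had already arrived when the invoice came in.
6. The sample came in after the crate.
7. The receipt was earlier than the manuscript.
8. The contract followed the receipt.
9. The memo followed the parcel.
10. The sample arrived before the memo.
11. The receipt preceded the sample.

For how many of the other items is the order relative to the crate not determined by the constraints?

2

Forced after the crate: the invoice, the manuscript, the memo, the parcel, and the sample.
That leaves the contract and the receipt with no forced order relative to the crate — 2.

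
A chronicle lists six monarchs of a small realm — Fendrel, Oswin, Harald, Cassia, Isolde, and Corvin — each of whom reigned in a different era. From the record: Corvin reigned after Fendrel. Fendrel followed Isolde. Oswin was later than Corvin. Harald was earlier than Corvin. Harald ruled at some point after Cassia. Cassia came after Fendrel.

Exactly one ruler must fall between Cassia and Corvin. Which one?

Tracing the constraints gives Cassia → Harald → Corvin, so Harald sits after Cassia and before Corvin.
No other ruler is forced both after Cassia and before Corvin.

Harald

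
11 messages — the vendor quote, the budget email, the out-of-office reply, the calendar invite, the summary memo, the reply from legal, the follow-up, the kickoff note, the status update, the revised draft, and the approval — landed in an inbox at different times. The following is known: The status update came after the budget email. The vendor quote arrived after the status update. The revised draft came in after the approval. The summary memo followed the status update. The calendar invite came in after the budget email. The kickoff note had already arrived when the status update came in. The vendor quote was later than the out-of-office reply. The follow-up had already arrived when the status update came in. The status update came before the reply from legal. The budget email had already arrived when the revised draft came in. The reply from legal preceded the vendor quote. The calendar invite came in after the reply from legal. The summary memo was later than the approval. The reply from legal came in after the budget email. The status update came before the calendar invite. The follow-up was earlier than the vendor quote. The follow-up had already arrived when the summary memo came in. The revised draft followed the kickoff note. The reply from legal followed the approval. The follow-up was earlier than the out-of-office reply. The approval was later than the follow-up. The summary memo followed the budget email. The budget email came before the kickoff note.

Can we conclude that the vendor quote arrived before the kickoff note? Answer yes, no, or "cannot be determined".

no

Tracing the constraints gives the kickoff note → the status update → the vendor quote, so the kickoff note must come before the vendor quote.
That means the vendor quote cannot be before the kickoff note.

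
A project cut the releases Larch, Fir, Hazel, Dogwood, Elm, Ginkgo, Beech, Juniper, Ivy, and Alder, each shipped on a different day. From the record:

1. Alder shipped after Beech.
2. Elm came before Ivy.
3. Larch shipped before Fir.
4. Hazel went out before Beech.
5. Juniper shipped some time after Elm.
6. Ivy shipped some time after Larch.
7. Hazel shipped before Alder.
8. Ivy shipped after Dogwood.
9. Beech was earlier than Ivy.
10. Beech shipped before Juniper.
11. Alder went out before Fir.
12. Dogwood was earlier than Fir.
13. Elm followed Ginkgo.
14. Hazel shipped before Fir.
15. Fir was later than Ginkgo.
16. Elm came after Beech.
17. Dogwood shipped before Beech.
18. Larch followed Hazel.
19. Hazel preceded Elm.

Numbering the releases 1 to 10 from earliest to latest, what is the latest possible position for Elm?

Elm must come before Ivy and Juniper — 2 releases forced after it.
Everything else can be placed before Elm in some valid order, so Elm can sit as late as position 10 − 2 = 8.

8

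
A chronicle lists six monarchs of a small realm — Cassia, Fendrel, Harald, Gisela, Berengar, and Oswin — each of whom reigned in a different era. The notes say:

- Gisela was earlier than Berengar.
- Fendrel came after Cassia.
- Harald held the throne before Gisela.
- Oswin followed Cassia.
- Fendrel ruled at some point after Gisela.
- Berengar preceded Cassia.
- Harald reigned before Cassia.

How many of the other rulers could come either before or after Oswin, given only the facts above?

1

Forced before Oswin: Berengar, Cassia, Gisela, and Harald.
That leaves Fendrel with no forced order relative to Oswin — 1.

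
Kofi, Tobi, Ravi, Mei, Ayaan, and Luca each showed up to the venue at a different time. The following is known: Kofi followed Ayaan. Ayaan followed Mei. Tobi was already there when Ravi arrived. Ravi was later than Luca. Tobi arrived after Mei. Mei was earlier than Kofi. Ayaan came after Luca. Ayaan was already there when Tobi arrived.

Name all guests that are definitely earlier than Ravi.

Directly stated before Ravi: Luca and Tobi.
Ayaan reaches Ravi via Ayaan → Tobi → Ravi.
Mei reaches Ravi via Mei → Tobi → Ravi.
No chain forces Kofi ahead of Ravi.

Ayaan, Luca, Mei, Tobi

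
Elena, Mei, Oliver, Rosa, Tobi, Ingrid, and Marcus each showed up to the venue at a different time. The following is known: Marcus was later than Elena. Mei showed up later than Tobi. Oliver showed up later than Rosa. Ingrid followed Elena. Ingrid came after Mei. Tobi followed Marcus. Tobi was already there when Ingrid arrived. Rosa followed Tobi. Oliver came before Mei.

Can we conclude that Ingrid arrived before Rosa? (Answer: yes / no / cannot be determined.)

Tracing the constraints gives Rosa → Oliver → Mei → Ingrid, so Rosa must come before Ingrid.
That means Ingrid cannot be before Rosa.

no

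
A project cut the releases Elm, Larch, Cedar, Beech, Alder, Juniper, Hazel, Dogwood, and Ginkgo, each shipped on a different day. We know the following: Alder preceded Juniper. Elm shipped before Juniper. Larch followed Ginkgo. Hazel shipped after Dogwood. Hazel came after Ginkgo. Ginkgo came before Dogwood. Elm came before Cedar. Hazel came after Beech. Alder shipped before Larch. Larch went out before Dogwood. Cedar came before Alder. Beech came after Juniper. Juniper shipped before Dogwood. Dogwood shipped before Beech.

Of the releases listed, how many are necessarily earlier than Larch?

Directly stated before Larch: Alder and Ginkgo.
Cedar reaches Larch via Cedar → Alder → Larch.
Elm reaches Larch via Elm → Cedar → Alder → Larch.
No chain forces Beech (or any of the others) ahead of Larch.
That's Alder, Cedar, Elm, and Ginkgo — 4 in all.

4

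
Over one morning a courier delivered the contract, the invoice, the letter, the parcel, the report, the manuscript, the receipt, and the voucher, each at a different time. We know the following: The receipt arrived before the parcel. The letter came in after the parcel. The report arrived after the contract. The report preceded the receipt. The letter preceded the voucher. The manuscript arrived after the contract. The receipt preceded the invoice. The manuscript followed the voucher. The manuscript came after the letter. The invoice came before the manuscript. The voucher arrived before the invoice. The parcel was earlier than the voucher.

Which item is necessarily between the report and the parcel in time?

the receipt

Tracing the constraints gives the report → the receipt → the parcel, so the receipt sits after the report and before the parcel.
No other item is forced both after the report and before the parcel.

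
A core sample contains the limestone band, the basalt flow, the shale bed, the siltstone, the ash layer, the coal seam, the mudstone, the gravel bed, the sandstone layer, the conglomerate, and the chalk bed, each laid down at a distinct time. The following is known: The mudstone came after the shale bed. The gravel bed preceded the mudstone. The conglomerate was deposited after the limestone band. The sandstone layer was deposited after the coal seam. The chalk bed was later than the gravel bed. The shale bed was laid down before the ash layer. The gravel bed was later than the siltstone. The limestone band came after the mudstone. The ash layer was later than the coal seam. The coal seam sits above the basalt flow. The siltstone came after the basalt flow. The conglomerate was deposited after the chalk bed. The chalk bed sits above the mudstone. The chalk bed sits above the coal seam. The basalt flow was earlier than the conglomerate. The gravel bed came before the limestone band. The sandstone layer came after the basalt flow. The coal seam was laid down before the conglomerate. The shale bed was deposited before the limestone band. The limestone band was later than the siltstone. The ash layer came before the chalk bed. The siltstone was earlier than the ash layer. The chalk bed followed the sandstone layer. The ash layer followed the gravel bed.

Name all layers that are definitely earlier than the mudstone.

Directly stated before the mudstone: the gravel bed and the shale bed.
The basalt flow reaches the mudstone via the basalt flow → the siltstone → the gravel bed → the mudstone.
The siltstone reaches the mudstone via the siltstone → the gravel bed → the mudstone.
No chain forces the chalk bed (or any of the others) ahead of the mudstone.

the basalt flow, the gravel bed, the shale bed, the siltstone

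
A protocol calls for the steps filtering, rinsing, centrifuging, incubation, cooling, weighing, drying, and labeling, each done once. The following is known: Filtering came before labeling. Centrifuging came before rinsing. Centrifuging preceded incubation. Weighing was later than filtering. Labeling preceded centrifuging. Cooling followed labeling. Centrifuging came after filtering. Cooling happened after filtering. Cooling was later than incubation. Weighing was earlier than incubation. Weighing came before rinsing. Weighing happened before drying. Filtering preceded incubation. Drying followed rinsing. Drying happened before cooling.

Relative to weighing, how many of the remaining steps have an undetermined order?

Forced before weighing: filtering; forced after weighing: cooling, drying, incubation, and rinsing.
That leaves centrifuging and labeling with no forced order relative to weighing — 2.

2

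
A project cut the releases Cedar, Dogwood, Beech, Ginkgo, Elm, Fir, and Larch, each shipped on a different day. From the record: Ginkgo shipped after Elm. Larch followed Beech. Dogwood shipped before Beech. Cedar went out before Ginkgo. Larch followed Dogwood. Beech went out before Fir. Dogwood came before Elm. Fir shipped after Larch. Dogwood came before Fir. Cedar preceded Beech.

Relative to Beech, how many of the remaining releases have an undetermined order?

Forced before Beech: Cedar and Dogwood; forced after Beech: Fir and Larch.
That leaves Elm and Ginkgo with no forced order relative to Beech — 2.

2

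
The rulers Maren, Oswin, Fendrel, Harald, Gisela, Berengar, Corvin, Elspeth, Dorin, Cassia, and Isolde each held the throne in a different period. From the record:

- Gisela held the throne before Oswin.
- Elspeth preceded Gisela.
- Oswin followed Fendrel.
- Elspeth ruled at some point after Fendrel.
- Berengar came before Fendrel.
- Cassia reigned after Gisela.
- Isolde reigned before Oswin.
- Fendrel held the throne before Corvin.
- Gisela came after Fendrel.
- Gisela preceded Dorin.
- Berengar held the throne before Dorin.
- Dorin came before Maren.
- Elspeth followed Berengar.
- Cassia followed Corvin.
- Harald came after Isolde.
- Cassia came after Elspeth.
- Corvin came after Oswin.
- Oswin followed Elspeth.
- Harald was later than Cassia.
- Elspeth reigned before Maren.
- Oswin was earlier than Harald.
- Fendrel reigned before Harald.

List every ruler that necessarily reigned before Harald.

Directly stated before Harald: Cassia, Fendrel, Isolde, and Oswin.
Berengar reaches Harald via Berengar → Fendrel → Harald.
Corvin reaches Harald via Corvin → Cassia → Harald.
Elspeth reaches Harald via Elspeth → Oswin → Harald.
Likewise Gisela reaches Harald by chaining the stated constraints.
No chain forces Dorin (or any of the others) ahead of Harald.

Berengar, Cassia, Corvin, Elspeth, Fendrel, Gisela, Isolde, Oswin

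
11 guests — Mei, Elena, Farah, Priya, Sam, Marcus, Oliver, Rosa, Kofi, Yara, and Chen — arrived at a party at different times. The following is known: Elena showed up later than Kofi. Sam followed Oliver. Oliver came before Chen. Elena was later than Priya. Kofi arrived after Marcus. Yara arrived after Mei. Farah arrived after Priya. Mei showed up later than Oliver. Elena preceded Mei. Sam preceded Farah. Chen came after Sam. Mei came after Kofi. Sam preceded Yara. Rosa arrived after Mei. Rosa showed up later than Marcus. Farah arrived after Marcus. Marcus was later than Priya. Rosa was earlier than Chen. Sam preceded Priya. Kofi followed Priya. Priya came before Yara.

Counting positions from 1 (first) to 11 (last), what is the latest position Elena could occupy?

Elena must come before Chen, Mei, Rosa, and Yara — 4 guests forced after them.
Everything else can be placed before Elena in some valid order, so Elena can sit as late as position 11 − 4 = 7.

7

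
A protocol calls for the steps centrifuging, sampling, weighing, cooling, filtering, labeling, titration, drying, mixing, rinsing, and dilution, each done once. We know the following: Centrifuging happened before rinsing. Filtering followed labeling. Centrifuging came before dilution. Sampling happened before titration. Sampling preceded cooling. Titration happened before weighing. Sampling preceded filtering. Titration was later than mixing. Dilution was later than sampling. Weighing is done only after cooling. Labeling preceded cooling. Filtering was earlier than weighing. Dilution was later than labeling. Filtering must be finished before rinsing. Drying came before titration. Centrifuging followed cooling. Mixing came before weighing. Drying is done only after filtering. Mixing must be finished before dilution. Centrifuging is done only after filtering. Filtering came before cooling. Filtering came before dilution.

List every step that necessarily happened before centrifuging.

Directly stated before centrifuging: cooling and filtering.
Labeling reaches centrifuging via labeling → cooling → centrifuging.
Sampling reaches centrifuging via sampling → filtering → centrifuging.

cooling, filtering, labeling, sampling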